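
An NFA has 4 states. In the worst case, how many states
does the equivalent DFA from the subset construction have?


Subset construction: one DFA state per subset of NFA states.
2^4 = 16

16


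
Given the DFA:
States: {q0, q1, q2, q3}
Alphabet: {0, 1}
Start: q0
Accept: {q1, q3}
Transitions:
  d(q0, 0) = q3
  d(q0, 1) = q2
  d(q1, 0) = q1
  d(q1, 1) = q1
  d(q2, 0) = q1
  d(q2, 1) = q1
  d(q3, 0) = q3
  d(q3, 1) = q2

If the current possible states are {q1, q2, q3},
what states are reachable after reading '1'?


Apply transition on '1' from each current state:
  d(q1, 1) = q1
  d(q2, 1) = q1
  d(q3, 1) = q2

{q1, q2}


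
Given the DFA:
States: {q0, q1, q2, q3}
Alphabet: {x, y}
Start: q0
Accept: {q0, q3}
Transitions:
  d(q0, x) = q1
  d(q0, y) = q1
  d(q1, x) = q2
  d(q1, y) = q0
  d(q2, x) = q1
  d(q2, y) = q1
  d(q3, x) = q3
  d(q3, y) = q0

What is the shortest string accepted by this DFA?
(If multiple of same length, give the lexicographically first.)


BFS by string length (lex-first path to each state shown):
  len 0: q0<-""
Found accept state at length 0.

"" (empty string)


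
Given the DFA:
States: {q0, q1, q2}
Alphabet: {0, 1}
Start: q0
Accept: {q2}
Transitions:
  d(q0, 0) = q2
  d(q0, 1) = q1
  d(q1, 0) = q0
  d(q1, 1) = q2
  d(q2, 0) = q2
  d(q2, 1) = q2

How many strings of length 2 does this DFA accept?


Enumerating all length-2 strings:
  "00" -> q2 [accept]
  "01" -> q2 [accept]
  "10" -> q0 [reject]
  "11" -> q2 [accept]

3 out of 4


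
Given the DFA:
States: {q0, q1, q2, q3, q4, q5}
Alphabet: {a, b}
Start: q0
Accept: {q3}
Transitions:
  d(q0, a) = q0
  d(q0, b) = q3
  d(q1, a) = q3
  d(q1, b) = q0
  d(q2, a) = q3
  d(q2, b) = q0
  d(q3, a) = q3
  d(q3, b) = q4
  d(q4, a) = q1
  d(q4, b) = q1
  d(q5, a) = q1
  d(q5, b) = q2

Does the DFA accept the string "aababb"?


Trace: q0 -> q0 -> q0 -> q3 -> q3 -> q4 -> q1
Final state: q1
Accept states: {q3}

No, rejected (final state q1 is not an accept state)


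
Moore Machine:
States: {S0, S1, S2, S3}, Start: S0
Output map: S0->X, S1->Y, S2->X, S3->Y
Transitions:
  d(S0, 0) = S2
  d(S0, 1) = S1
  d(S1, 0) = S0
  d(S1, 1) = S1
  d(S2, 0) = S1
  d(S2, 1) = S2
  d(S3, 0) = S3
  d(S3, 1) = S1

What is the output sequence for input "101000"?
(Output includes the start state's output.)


Start: S0 (output X)
  --1--> S1 (output Y)
  --0--> S0 (output X)
  --1--> S1 (output Y)
  --0--> S0 (output X)
  --0--> S2 (output X)
  --0--> S1 (output Y)

"XYXYXXY"


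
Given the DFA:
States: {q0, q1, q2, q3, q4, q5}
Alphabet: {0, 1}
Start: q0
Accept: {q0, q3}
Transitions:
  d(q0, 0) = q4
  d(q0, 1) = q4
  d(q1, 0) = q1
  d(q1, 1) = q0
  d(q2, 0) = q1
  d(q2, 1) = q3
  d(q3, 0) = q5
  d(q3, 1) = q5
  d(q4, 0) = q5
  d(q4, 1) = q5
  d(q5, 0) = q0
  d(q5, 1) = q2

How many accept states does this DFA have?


Accept states listed: {q0, q3}
Counting: q0(1) q3(2)

2


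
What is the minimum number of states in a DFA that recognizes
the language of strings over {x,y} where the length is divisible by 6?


States track (length) mod 6.
Need 6 states: one per remainder 0..5; accept = remainder 0.

6


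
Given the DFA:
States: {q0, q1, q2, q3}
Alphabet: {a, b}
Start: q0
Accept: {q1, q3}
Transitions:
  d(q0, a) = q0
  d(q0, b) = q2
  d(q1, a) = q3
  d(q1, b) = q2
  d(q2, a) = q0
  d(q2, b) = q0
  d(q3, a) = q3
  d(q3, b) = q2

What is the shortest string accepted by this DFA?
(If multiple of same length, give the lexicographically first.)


BFS by string length (lex-first path to each state shown):
  len 0: q0<-""
  len 1: q0<-"a", q2<-"b"
  len 2: q0<-"aa", q2<-"ab"
  len 3: q0<-"aaa", q2<-"aab"
  len 4: q0<-"aaaa", q2<-"aaab"
  len 5: q0<-"aaaaa", q2<-"aaaab"
  len 6: q0<-"aaaaaa", q2<-"aaaaab"
  len 7: q0<-"aaaaaaa", q2<-"aaaaaab"
  len 8: q0<-"aaaaaaaa", q2<-"aaaaaaab"

No string accepted (empty language)


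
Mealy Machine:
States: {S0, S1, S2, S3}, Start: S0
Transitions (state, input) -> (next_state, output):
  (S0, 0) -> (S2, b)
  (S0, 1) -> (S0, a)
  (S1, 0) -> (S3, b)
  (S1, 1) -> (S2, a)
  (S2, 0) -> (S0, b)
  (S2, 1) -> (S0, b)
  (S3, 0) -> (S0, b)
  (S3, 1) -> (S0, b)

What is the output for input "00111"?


Step-by-step:
  (S0, 0) -> (S2, b)
  (S2, 0) -> (S0, b)
  (S0, 1) -> (S0, a)
  (S0, 1) -> (S0, a)
  (S0, 1) -> (S0, a)

"bbaaa"


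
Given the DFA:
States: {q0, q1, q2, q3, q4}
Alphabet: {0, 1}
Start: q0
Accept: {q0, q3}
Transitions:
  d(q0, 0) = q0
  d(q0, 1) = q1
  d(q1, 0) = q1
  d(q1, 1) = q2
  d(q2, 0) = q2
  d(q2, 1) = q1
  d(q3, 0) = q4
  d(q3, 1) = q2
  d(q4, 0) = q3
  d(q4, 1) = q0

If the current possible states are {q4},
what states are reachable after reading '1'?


Apply transition on '1' from each current state:
  d(q4, 1) = q0

{q0}


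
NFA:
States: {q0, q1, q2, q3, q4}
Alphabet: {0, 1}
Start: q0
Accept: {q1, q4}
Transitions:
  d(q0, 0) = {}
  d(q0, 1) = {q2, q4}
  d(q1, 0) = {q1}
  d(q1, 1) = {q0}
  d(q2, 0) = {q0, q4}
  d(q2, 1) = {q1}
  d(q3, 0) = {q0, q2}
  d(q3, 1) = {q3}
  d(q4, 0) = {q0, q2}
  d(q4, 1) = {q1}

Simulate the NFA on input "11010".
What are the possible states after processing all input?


Start: {q0}
  --1--> {q2, q4}
  --1--> {q1}
  --0--> {q1}
  --1--> {q0}
  --0--> {}

{} (empty set, no valid transitions)


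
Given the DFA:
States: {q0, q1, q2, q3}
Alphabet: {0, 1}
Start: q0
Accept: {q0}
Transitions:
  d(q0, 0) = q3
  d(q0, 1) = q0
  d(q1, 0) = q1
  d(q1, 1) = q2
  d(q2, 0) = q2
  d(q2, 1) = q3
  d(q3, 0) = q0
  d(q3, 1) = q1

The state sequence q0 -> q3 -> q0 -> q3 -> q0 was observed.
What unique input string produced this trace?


Trace back each transition to find the symbol:
  q0 --[0]--> q3
  q3 --[0]--> q0
  q0 --[0]--> q3
  q3 --[0]--> q0

"0000"


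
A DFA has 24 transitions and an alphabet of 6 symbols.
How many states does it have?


Each state has exactly one transition per symbol.
states = transitions / |alphabet| = 24 / 6 = 4

4


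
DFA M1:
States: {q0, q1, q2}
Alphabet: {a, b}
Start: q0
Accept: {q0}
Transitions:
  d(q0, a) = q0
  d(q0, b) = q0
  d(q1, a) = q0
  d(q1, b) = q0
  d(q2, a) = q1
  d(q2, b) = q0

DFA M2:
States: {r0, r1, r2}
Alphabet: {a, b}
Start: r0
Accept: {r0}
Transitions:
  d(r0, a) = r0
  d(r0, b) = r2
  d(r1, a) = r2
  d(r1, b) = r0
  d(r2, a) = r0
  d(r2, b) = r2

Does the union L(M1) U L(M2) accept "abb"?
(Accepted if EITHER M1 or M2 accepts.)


M1: final=q0 accepted=True
M2: final=r2 accepted=False

Yes, union accepts


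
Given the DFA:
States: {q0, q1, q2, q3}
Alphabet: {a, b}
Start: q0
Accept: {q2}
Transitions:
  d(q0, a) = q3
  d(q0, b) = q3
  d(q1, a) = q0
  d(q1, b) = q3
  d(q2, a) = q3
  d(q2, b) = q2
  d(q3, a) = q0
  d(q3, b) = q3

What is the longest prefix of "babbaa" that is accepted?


Run the DFA, marking each prefix where the state is accepting:
  "" -> q0 [reject]
  "b" -> q3 [reject]
  "ba" -> q0 [reject]
  "bab" -> q3 [reject]
  "babb" -> q3 [reject]
  "babba" -> q0 [reject]
  "babbaa" -> q3 [reject]

No prefix is accepted


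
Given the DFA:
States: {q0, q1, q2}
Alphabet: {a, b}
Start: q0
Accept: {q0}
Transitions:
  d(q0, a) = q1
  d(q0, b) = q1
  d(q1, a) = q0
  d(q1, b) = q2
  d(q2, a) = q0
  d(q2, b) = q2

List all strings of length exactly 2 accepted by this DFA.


All strings of length 2: 4 total
Accepted: 2

"aa", "ba"


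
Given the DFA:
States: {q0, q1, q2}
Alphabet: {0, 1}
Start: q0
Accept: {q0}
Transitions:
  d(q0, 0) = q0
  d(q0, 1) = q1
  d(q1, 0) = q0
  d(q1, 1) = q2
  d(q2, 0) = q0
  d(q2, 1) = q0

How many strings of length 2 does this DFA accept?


Enumerating all length-2 strings:
  "00" -> q0 [accept]
  "01" -> q1 [reject]
  "10" -> q0 [accept]
  "11" -> q2 [reject]

2 out of 4


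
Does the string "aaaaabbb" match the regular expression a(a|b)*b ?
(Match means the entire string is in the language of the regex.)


|string| = 8; first = 'a'; last = 'b'

Yes, "aaaaabbb" matches a(a|b)*b


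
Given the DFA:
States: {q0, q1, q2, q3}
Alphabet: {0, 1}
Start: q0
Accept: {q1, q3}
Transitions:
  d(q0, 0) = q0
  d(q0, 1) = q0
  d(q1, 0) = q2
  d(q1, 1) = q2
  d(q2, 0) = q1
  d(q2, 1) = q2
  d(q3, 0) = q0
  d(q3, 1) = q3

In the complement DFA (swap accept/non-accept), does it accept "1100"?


Trace: q0 -> q0 -> q0 -> q0 -> q0
Final: q0
Original accept: {q1, q3}
Complement: q0 is not in original accept

Yes, complement accepts (original rejects)


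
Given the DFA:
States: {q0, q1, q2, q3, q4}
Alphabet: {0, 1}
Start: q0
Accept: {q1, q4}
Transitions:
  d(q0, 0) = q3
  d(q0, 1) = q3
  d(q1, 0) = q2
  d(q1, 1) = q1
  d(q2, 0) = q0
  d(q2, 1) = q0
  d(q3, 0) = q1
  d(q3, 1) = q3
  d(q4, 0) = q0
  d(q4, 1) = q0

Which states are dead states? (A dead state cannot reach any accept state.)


Forward reachability from each state:
  q0 -> reaches accept state q1 (live)
  q1 -> reaches accept state q1 (live)
  q2 -> reaches accept state q1 (live)
  q3 -> reaches accept state q1 (live)
  q4 -> reaches accept state q1 (live)

None (all states can reach an accept state)


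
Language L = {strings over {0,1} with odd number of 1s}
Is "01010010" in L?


count('1') = 3; 3 mod 2 = 1

Yes, "01010010" is in L


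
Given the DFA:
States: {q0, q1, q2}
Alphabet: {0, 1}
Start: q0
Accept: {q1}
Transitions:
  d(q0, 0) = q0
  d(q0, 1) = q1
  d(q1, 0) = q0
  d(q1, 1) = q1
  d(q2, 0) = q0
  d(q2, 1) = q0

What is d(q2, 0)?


Looking up transition d(q2, 0)

q0


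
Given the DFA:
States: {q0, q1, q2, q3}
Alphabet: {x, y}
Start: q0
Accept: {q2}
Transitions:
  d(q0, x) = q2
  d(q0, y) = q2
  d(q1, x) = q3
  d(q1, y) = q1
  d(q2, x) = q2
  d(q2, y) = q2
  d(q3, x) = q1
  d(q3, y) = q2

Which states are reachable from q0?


BFS from q0:
  layer 0: {q0}
  layer 1: {q2}

{q0, q2}


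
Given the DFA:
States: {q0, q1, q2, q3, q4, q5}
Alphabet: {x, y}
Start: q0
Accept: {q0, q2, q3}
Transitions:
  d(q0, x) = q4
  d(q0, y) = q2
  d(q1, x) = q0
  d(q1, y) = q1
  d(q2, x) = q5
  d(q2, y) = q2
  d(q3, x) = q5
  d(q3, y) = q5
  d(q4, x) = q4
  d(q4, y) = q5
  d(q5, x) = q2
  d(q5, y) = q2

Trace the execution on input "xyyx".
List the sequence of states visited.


Input: xyyx
d(q0, x) = q4
d(q4, y) = q5
d(q5, y) = q2
d(q2, x) = q5


q0 -> q4 -> q5 -> q2 -> q5


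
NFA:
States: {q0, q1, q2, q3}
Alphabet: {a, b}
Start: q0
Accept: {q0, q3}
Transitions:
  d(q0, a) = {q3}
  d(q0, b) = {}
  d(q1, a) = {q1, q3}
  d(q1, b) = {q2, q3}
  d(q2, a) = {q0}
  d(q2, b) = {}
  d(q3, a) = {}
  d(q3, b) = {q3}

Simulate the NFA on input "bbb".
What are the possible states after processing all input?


Start: {q0}
  --b--> {}
  --b--> {}
  --b--> {}

{} (empty set, no valid transitions)


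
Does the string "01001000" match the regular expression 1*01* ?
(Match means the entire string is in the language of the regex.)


|string| = 8; first = '0'; last = '0'

No, "01001000" does not match 1*01*


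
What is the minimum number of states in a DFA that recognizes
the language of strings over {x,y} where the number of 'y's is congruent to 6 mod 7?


States track (count of 'y') mod 7.
Need 7 states: one per remainder 0..6; accept = remainder 6.

7


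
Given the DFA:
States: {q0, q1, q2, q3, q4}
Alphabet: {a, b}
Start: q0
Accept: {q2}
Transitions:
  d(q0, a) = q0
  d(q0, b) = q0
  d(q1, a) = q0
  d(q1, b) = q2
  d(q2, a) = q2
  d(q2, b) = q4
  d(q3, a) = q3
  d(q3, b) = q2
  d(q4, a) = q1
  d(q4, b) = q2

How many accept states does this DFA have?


Accept states listed: {q2}
Counting: q2(1)

1


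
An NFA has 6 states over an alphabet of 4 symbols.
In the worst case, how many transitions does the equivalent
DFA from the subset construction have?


Subset construction: one DFA state per subset of NFA states = 2^6 = 64 states.
Each DFA state has 4 outgoing transitions: 64 * 4 = 256

256


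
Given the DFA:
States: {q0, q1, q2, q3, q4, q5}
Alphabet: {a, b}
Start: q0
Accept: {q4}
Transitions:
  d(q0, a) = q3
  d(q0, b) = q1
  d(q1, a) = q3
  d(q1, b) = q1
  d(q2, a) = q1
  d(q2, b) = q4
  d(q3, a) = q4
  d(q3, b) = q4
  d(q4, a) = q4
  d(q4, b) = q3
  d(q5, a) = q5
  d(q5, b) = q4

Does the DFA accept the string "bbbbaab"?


Trace: q0 -> q1 -> q1 -> q1 -> q1 -> q3 -> q4 -> q3
Final state: q3
Accept states: {q4}

No, rejected (final state q3 is not an accept state)


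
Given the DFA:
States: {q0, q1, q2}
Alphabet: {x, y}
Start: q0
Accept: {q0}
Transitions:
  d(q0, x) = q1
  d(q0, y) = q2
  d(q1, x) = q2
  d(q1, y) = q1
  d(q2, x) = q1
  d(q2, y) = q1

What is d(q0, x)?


Looking up transition d(q0, x)

q1


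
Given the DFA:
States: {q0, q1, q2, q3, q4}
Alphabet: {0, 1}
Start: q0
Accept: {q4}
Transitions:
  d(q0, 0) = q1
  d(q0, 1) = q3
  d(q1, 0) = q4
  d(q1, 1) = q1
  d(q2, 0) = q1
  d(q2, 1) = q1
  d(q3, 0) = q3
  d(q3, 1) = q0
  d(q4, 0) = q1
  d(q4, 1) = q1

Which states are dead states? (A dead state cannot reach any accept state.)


Forward reachability from each state:
  q0 -> reaches accept state q4 (live)
  q1 -> reaches accept state q4 (live)
  q2 -> reaches accept state q4 (live)
  q3 -> reaches accept state q4 (live)
  q4 -> reaches accept state q4 (live)

None (all states can reach an accept state)


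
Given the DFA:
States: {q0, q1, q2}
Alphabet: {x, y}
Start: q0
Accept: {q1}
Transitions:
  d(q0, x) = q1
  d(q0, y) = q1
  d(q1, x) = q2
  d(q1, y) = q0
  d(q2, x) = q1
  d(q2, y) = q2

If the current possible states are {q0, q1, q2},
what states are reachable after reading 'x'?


Apply transition on 'x' from each current state:
  d(q0, x) = q1
  d(q1, x) = q2
  d(q2, x) = q1

{q1, q2}


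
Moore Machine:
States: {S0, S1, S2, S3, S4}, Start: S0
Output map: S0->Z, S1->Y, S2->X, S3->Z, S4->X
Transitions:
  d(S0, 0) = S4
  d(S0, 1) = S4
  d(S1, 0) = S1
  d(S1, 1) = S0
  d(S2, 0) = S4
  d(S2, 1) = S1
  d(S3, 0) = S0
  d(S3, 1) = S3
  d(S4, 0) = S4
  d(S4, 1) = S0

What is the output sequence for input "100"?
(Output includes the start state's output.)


Start: S0 (output Z)
  --1--> S4 (output X)
  --0--> S4 (output X)
  --0--> S4 (output X)

"ZXXX"


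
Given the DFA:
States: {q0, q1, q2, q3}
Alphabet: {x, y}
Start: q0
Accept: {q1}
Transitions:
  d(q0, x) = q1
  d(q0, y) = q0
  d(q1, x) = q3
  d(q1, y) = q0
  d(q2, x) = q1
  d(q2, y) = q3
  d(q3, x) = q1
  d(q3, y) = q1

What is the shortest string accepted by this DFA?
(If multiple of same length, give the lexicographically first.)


BFS by string length (lex-first path to each state shown):
  len 0: q0<-""
  len 1: q0<-"y", q1<-"x"
Found accept state at length 1.

"x"


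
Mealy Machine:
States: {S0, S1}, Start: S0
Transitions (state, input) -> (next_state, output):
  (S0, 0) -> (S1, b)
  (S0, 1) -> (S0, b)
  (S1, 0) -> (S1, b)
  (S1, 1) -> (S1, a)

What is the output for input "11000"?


Step-by-step:
  (S0, 1) -> (S0, b)
  (S0, 1) -> (S0, b)
  (S0, 0) -> (S1, b)
  (S1, 0) -> (S1, b)
  (S1, 0) -> (S1, b)

"bbbbb"


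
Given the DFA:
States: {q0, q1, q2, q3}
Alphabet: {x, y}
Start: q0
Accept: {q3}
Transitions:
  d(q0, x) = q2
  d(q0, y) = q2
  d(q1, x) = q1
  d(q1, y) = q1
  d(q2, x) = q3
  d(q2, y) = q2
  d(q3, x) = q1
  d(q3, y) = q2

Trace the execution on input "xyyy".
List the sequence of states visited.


Input: xyyy
d(q0, x) = q2
d(q2, y) = q2
d(q2, y) = q2
d(q2, y) = q2


q0 -> q2 -> q2 -> q2 -> q2


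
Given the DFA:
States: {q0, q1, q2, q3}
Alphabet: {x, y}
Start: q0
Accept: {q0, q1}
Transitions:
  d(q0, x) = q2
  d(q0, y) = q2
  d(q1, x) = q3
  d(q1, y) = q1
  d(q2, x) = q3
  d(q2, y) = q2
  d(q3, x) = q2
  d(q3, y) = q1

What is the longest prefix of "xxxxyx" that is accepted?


Run the DFA, marking each prefix where the state is accepting:
  "" -> q0 [accept]
  "x" -> q2 [reject]
  "xx" -> q3 [reject]
  "xxx" -> q2 [reject]
  "xxxx" -> q3 [reject]
  "xxxxy" -> q1 [accept]
  "xxxxyx" -> q3 [reject]

"xxxxy"


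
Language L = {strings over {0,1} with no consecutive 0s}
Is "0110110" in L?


'00' does not occur

Yes, "0110110" is in L


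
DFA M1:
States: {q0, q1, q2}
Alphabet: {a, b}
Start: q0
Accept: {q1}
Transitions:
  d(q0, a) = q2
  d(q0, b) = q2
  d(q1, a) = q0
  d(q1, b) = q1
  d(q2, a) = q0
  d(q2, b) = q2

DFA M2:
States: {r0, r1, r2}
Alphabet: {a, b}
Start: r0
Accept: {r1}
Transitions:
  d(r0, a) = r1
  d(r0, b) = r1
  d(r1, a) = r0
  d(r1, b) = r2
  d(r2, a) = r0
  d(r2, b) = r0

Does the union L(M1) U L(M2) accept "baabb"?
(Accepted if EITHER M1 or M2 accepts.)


M1: final=q2 accepted=False
M2: final=r0 accepted=False

No, union rejects (neither accepts)


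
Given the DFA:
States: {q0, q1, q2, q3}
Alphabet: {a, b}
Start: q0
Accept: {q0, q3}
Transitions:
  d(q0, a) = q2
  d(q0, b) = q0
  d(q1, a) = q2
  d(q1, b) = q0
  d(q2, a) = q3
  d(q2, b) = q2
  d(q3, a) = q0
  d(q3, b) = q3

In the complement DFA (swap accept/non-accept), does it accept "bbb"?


Trace: q0 -> q0 -> q0 -> q0
Final: q0
Original accept: {q0, q3}
Complement: q0 is in original accept

No, complement rejects (original accepts)


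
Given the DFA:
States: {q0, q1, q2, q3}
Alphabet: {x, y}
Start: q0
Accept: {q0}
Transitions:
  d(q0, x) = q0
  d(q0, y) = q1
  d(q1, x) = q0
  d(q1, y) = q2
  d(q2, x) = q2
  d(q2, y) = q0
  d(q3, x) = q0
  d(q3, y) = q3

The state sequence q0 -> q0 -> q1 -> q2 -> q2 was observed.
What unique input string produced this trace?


Trace back each transition to find the symbol:
  q0 --[x]--> q0
  q0 --[y]--> q1
  q1 --[y]--> q2
  q2 --[x]--> q2

"xyyx"


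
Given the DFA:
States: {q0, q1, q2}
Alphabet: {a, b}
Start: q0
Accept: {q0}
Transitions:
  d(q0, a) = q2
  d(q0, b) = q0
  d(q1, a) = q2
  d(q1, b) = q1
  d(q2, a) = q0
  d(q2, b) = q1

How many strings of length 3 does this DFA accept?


Enumerating all length-3 strings:
  "aaa" -> q2 [reject]
  "aab" -> q0 [accept]
  "aba" -> q2 [reject]
  "abb" -> q1 [reject]
  "baa" -> q0 [accept]
  "bab" -> q1 [reject]
  "bba" -> q2 [reject]
  "bbb" -> q0 [accept]

3 out of 8


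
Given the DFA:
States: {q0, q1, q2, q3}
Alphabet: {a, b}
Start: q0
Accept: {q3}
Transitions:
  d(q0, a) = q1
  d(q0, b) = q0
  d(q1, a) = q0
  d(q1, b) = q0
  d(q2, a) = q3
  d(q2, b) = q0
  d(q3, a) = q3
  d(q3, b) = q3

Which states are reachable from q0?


BFS from q0:
  layer 0: {q0}
  layer 1: {q1}

{q0, q1}


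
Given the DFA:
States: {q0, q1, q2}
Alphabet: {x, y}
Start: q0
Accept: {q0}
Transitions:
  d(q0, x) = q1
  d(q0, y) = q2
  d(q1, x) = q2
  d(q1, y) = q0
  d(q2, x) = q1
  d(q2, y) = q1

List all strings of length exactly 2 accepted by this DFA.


All strings of length 2: 4 total
Accepted: 1

"xy"


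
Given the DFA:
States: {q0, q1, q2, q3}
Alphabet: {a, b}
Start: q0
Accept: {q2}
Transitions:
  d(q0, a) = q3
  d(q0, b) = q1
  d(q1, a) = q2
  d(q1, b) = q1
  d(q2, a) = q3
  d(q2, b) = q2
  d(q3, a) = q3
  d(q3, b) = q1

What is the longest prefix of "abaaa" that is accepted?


Run the DFA, marking each prefix where the state is accepting:
  "" -> q0 [reject]
  "a" -> q3 [reject]
  "ab" -> q1 [reject]
  "aba" -> q2 [accept]
  "abaa" -> q3 [reject]
  "abaaa" -> q3 [reject]

"aba"


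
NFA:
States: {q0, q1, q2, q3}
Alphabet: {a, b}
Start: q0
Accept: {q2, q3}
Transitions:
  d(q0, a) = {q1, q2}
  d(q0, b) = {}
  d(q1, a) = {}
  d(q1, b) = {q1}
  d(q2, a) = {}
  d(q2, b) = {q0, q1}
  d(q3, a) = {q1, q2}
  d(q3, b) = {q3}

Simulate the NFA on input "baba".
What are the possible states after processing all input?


Start: {q0}
  --b--> {}
  --a--> {}
  --b--> {}
  --a--> {}

{} (empty set, no valid transitions)


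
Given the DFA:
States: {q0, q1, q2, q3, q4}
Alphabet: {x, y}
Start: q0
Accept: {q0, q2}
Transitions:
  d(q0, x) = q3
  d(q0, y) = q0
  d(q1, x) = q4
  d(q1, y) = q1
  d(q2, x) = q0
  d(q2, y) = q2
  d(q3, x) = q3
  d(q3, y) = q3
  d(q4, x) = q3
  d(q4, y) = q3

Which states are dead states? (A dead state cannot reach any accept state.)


Forward reachability from each state:
  q0 -> reaches accept state q0 (live)
  q1 -> reaches {q1, q3, q4}, no accept state (dead)
  q2 -> reaches accept state q0 (live)
  q3 -> reaches {q3}, no accept state (dead)
  q4 -> reaches {q3, q4}, no accept state (dead)

{q1, q3, q4}


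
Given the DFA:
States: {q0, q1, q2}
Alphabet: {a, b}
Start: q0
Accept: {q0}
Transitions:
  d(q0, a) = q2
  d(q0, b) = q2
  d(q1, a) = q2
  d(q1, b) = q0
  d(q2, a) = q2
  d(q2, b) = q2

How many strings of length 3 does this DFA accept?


Enumerating all length-3 strings:
  "aaa" -> q2 [reject]
  "aab" -> q2 [reject]
  "aba" -> q2 [reject]
  "abb" -> q2 [reject]
  "baa" -> q2 [reject]
  "bab" -> q2 [reject]
  "bba" -> q2 [reject]
  "bbb" -> q2 [reject]

0 out of 8


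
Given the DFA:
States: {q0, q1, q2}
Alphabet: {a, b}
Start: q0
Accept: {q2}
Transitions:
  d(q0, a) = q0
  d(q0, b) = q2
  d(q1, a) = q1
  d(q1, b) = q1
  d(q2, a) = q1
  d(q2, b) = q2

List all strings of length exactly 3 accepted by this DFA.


All strings of length 3: 8 total
Accepted: 3

"aab", "abb", "bbb"


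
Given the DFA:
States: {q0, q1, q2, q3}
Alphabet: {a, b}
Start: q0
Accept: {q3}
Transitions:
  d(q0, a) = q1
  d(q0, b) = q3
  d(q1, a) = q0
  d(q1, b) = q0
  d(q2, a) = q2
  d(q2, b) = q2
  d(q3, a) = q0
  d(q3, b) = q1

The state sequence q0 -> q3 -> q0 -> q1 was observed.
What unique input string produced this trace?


Trace back each transition to find the symbol:
  q0 --[b]--> q3
  q3 --[a]--> q0
  q0 --[a]--> q1

"baa"


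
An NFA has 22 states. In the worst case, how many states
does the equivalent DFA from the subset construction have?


Subset construction: one DFA state per subset of NFA states.
2^22 = 4194304

4194304


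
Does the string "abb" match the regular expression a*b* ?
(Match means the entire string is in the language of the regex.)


|string| = 3; first = 'a'; last = 'b'

Yes, "abb" matches a*b*


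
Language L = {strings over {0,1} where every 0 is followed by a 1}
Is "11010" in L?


'00' present: False; ends with '0': True

No, "11010" is not in L


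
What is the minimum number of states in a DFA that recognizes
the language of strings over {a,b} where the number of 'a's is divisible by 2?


States track (count of 'a') mod 2.
Need 2 states: one per remainder 0..1; accept = remainder 0.

2


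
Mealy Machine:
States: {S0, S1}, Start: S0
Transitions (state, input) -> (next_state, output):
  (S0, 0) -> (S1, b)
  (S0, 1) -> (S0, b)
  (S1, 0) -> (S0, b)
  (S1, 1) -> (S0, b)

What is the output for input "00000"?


Step-by-step:
  (S0, 0) -> (S1, b)
  (S1, 0) -> (S0, b)
  (S0, 0) -> (S1, b)
  (S1, 0) -> (S0, b)
  (S0, 0) -> (S1, b)

"bbbbb"


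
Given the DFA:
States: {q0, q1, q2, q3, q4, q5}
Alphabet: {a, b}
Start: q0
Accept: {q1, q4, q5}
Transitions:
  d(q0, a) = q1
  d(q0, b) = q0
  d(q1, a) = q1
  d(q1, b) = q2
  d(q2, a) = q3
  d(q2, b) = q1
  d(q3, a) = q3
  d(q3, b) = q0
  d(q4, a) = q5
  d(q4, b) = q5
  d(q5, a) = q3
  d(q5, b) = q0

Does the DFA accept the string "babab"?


Trace: q0 -> q0 -> q1 -> q2 -> q3 -> q0
Final state: q0
Accept states: {q1, q4, q5}

No, rejected (final state q0 is not an accept state)


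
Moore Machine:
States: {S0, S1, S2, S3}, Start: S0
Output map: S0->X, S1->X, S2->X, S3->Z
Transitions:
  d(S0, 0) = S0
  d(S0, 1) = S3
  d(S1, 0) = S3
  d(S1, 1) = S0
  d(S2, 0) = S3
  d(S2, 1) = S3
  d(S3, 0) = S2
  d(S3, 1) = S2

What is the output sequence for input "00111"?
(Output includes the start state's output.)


Start: S0 (output X)
  --0--> S0 (output X)
  --0--> S0 (output X)
  --1--> S3 (output Z)
  --1--> S2 (output X)
  --1--> S3 (output Z)

"XXXZXZ"


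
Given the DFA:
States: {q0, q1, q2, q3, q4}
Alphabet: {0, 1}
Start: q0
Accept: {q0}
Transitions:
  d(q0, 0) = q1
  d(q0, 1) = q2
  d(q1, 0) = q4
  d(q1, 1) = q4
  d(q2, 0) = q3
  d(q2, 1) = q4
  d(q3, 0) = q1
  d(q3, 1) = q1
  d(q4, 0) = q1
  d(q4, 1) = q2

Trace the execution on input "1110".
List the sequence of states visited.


Input: 1110
d(q0, 1) = q2
d(q2, 1) = q4
d(q4, 1) = q2
d(q2, 0) = q3


q0 -> q2 -> q4 -> q2 -> q3


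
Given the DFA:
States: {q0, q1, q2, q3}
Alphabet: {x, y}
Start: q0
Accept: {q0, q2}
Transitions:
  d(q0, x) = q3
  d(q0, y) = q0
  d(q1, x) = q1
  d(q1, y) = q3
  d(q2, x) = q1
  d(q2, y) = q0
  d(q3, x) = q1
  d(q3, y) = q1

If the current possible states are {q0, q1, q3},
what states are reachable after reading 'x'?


Apply transition on 'x' from each current state:
  d(q0, x) = q3
  d(q1, x) = q1
  d(q3, x) = q1

{q1, q3}


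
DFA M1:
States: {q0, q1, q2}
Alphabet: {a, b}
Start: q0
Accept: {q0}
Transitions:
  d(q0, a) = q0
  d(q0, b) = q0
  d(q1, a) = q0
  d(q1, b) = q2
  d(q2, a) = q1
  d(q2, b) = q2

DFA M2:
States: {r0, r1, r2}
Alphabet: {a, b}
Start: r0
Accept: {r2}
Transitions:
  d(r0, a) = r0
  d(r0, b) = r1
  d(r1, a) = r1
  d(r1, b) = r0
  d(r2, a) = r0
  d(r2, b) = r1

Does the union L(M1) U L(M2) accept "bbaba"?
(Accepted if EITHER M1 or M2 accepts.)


M1: final=q0 accepted=True
M2: final=r1 accepted=False

Yes, union accepts


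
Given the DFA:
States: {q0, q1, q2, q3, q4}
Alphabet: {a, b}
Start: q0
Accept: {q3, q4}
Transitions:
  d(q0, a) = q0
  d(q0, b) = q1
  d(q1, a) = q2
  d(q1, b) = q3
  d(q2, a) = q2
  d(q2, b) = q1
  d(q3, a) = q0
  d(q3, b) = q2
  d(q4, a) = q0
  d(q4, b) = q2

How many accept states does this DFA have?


Accept states listed: {q3, q4}
Counting: q3(1) q4(2)

2


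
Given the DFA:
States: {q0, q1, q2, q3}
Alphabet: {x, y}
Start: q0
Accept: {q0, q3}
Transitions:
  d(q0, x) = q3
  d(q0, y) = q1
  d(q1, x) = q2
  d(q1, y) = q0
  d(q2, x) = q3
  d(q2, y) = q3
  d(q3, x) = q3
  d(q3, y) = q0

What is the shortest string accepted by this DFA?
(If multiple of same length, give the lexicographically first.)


BFS by string length (lex-first path to each state shown):
  len 0: q0<-""
Found accept state at length 0.

"" (empty string)


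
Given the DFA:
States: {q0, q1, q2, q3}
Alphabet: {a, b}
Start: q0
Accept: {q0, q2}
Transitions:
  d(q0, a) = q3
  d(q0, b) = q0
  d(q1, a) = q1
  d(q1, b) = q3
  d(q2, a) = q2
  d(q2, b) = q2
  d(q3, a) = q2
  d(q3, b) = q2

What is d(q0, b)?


Looking up transition d(q0, b)

q0


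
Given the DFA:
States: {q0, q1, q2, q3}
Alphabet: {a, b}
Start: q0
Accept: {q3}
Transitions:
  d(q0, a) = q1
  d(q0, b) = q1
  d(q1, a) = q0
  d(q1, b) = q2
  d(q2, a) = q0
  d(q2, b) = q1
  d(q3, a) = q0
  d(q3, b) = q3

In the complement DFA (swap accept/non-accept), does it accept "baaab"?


Trace: q0 -> q1 -> q0 -> q1 -> q0 -> q1
Final: q1
Original accept: {q3}
Complement: q1 is not in original accept

Yes, complement accepts (original rejects)


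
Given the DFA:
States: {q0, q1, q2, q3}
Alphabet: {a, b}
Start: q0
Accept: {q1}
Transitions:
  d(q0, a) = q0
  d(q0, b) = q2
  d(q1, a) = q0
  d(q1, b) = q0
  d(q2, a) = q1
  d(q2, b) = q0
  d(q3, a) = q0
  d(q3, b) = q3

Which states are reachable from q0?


BFS from q0:
  layer 0: {q0}
  layer 1: {q2}
  layer 2: {q1}

{q0, q1, q2}


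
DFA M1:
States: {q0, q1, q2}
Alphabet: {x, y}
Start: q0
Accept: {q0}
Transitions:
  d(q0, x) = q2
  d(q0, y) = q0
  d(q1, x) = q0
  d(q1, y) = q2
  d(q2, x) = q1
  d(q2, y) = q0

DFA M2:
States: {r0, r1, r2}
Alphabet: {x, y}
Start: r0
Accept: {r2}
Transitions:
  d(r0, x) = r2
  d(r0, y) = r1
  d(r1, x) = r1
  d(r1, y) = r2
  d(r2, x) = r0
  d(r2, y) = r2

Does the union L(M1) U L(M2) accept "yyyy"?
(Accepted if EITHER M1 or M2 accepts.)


M1: final=q0 accepted=True
M2: final=r2 accepted=True

Yes, union accepts


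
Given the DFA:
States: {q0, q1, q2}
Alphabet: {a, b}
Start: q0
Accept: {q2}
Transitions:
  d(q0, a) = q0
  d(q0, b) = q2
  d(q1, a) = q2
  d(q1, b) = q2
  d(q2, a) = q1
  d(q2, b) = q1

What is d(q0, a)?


Looking up transition d(q0, a)

q0


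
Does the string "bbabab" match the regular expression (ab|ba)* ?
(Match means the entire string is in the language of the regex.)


|string| = 6; first = 'b'; last = 'b'

No, "bbabab" does not match (ab|ba)*


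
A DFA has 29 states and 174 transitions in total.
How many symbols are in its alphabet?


Each state has exactly one transition per symbol.
|alphabet| = transitions / states = 174 / 29 = 6

6


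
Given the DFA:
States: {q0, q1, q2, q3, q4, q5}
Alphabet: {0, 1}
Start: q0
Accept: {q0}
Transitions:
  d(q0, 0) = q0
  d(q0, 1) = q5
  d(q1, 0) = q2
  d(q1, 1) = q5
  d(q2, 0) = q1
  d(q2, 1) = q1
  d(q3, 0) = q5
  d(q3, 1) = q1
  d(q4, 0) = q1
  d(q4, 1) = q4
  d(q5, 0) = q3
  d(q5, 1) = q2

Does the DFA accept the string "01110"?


Trace: q0 -> q0 -> q5 -> q2 -> q1 -> q2
Final state: q2
Accept states: {q0}

No, rejected (final state q2 is not an accept state)


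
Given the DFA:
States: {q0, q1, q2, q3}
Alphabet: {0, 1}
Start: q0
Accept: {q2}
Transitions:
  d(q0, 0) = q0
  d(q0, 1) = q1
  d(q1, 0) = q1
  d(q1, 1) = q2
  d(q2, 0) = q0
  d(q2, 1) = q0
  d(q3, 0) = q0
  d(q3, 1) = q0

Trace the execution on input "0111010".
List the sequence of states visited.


Input: 0111010
d(q0, 0) = q0
d(q0, 1) = q1
d(q1, 1) = q2
d(q2, 1) = q0
d(q0, 0) = q0
d(q0, 1) = q1
d(q1, 0) = q1


q0 -> q0 -> q1 -> q2 -> q0 -> q0 -> q1 -> q1


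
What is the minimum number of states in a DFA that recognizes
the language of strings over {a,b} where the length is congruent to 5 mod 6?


States track (length) mod 6.
Need 6 states: one per remainder 0..5; accept = remainder 5.

6


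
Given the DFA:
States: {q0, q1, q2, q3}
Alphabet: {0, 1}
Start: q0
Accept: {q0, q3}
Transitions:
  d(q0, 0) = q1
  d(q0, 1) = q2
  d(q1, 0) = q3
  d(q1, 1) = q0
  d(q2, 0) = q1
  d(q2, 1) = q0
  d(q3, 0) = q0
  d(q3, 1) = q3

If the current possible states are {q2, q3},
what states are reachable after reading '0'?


Apply transition on '0' from each current state:
  d(q2, 0) = q1
  d(q3, 0) = q0

{q0, q1}


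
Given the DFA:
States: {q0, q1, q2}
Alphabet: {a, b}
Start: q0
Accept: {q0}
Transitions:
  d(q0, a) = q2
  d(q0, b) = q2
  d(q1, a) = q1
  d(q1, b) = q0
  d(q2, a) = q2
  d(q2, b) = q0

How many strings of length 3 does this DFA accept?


Enumerating all length-3 strings:
  "aaa" -> q2 [reject]
  "aab" -> q0 [accept]
  "aba" -> q2 [reject]
  "abb" -> q2 [reject]
  "baa" -> q2 [reject]
  "bab" -> q0 [accept]
  "bba" -> q2 [reject]
  "bbb" -> q2 [reject]

2 out of 8


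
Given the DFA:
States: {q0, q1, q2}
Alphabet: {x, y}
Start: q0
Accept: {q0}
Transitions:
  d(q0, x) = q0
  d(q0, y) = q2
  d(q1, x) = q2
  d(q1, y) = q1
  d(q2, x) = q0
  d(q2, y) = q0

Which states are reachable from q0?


BFS from q0:
  layer 0: {q0}
  layer 1: {q2}

{q0, q2}


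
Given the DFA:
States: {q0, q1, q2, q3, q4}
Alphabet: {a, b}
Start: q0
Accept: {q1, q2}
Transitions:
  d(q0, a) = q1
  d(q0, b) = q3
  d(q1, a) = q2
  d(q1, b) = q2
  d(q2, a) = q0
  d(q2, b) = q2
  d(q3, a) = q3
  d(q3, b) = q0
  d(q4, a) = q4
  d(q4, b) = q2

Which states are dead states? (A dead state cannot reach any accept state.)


Forward reachability from each state:
  q0 -> reaches accept state q1 (live)
  q1 -> reaches accept state q1 (live)
  q2 -> reaches accept state q1 (live)
  q3 -> reaches accept state q1 (live)
  q4 -> reaches accept state q1 (live)

None (all states can reach an accept state)


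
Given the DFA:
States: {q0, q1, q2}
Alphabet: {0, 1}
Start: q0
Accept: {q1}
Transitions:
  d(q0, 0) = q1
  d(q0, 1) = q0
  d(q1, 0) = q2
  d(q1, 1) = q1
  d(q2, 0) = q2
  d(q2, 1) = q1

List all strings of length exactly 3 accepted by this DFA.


All strings of length 3: 8 total
Accepted: 4

"001", "011", "101", "110"


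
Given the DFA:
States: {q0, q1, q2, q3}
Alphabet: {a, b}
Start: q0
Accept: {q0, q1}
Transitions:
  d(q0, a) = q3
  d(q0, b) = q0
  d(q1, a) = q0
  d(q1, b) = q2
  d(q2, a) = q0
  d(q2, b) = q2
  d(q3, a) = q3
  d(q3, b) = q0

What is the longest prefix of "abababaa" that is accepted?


Run the DFA, marking each prefix where the state is accepting:
  "" -> q0 [accept]
  "a" -> q3 [reject]
  "ab" -> q0 [accept]
  "aba" -> q3 [reject]
  "abab" -> q0 [accept]
  "ababa" -> q3 [reject]
  "ababab" -> q0 [accept]
  "abababa" -> q3 [reject]
  "abababaa" -> q3 [reject]

"ababab"


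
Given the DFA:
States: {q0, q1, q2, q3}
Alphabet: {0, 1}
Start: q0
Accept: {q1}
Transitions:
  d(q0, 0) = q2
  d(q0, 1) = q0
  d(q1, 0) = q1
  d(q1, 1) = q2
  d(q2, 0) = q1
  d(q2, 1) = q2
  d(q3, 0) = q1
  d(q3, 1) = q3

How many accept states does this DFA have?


Accept states listed: {q1}
Counting: q1(1)

1


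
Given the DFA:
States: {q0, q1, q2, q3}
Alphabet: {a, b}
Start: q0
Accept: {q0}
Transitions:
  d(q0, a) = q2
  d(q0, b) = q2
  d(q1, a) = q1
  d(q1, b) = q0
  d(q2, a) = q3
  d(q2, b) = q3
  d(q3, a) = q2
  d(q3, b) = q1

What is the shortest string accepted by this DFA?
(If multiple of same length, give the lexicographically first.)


BFS by string length (lex-first path to each state shown):
  len 0: q0<-""
Found accept state at length 0.

"" (empty string)


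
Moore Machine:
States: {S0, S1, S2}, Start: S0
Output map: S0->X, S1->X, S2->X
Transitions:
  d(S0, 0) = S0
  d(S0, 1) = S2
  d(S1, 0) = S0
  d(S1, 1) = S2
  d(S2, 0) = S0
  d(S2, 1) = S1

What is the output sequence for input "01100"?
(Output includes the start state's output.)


Start: S0 (output X)
  --0--> S0 (output X)
  --1--> S2 (output X)
  --1--> S1 (output X)
  --0--> S0 (output X)
  --0--> S0 (output X)

"XXXXXX"


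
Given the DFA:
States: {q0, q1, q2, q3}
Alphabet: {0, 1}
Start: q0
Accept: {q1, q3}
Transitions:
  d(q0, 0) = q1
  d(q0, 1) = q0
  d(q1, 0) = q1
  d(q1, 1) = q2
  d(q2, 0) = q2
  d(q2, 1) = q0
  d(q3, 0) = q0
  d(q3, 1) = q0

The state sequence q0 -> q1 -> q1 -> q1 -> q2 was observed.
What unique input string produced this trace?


Trace back each transition to find the symbol:
  q0 --[0]--> q1
  q1 --[0]--> q1
  q1 --[0]--> q1
  q1 --[1]--> q2

"0001"


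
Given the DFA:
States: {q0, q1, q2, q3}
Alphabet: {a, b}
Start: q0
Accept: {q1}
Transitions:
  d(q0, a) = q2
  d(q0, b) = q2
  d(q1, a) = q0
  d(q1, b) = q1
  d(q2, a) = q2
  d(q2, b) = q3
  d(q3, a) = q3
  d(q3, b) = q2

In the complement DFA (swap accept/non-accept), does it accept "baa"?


Trace: q0 -> q2 -> q2 -> q2
Final: q2
Original accept: {q1}
Complement: q2 is not in original accept

Yes, complement accepts (original rejects)


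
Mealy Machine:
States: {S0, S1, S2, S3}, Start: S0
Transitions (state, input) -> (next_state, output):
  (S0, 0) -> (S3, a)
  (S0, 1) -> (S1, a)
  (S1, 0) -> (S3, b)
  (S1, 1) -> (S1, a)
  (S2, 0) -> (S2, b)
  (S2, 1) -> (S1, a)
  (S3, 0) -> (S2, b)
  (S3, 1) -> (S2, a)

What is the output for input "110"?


Step-by-step:
  (S0, 1) -> (S1, a)
  (S1, 1) -> (S1, a)
  (S1, 0) -> (S3, b)

"aab"


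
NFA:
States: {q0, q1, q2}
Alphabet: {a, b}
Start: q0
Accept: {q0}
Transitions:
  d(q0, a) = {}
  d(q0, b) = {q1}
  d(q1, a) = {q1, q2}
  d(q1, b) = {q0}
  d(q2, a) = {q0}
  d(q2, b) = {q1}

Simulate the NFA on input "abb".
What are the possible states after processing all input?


Start: {q0}
  --a--> {}
  --b--> {}
  --b--> {}

{} (empty set, no valid transitions)


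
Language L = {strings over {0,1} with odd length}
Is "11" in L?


length = 2; 2 mod 2 = 0

No, "11" is not in L


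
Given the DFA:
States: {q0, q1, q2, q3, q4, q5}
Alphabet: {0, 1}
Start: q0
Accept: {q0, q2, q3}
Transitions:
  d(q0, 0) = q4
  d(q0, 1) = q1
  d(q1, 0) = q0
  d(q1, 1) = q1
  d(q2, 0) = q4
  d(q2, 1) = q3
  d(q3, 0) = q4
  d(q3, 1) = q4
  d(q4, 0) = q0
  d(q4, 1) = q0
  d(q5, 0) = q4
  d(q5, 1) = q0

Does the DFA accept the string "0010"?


Trace: q0 -> q4 -> q0 -> q1 -> q0
Final state: q0
Accept states: {q0, q2, q3}

Yes, accepted (final state q0 is an accept state)


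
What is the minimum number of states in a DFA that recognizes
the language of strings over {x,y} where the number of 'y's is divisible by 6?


States track (count of 'y') mod 6.
Need 6 states: one per remainder 0..5; accept = remainder 0.

6


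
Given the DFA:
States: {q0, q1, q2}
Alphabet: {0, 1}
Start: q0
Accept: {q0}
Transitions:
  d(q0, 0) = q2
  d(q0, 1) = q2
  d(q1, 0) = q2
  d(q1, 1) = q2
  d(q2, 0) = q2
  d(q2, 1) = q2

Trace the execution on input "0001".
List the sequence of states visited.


Input: 0001
d(q0, 0) = q2
d(q2, 0) = q2
d(q2, 0) = q2
d(q2, 1) = q2


q0 -> q2 -> q2 -> q2 -> q2


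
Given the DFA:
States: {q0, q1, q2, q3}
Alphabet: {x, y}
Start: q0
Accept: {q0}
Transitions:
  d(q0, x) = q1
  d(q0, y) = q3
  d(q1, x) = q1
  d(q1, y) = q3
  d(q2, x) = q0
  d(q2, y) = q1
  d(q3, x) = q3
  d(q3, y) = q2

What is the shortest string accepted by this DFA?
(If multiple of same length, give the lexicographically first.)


BFS by string length (lex-first path to each state shown):
  len 0: q0<-""
Found accept state at length 0.

"" (empty string)


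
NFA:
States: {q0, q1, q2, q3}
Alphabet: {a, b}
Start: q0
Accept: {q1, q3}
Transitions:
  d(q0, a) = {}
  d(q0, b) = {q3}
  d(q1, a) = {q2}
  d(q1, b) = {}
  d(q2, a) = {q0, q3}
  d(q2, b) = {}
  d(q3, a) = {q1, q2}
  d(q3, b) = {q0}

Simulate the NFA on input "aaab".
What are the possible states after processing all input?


Start: {q0}
  --a--> {}
  --a--> {}
  --a--> {}
  --b--> {}

{} (empty set, no valid transitions)


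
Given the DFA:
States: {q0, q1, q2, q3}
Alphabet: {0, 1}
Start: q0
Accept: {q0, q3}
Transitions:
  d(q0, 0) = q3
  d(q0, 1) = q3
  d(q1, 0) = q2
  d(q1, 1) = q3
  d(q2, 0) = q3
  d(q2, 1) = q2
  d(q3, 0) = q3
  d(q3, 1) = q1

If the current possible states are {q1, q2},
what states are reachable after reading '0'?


Apply transition on '0' from each current state:
  d(q1, 0) = q2
  d(q2, 0) = q3

{q2, q3}


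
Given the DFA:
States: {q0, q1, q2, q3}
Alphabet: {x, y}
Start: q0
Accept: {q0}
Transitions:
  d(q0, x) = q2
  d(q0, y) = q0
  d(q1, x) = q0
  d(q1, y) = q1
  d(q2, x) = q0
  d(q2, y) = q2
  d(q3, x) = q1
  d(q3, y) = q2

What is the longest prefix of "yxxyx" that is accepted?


Run the DFA, marking each prefix where the state is accepting:
  "" -> q0 [accept]
  "y" -> q0 [accept]
  "yx" -> q2 [reject]
  "yxx" -> q0 [accept]
  "yxxy" -> q0 [accept]
  "yxxyx" -> q2 [reject]

"yxxy"


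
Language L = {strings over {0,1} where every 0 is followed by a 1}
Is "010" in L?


'00' present: False; ends with '0': True

No, "010" is not in L


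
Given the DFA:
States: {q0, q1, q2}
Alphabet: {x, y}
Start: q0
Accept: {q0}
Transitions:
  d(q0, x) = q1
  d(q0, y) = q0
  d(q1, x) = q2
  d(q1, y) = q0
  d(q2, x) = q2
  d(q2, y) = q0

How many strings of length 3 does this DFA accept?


Enumerating all length-3 strings:
  "xxx" -> q2 [reject]
  "xxy" -> q0 [accept]
  "xyx" -> q1 [reject]
  "xyy" -> q0 [accept]
  "yxx" -> q2 [reject]
  "yxy" -> q0 [accept]
  "yyx" -> q1 [reject]
  "yyy" -> q0 [accept]

4 out of 8


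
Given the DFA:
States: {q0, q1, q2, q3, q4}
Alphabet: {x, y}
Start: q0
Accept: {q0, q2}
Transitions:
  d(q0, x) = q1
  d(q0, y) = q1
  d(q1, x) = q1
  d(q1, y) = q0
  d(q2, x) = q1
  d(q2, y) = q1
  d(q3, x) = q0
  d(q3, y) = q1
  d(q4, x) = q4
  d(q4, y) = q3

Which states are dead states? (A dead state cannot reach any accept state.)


Forward reachability from each state:
  q0 -> reaches accept state q0 (live)
  q1 -> reaches accept state q0 (live)
  q2 -> reaches accept state q0 (live)
  q3 -> reaches accept state q0 (live)
  q4 -> reaches accept state q0 (live)

None (all states can reach an accept state)


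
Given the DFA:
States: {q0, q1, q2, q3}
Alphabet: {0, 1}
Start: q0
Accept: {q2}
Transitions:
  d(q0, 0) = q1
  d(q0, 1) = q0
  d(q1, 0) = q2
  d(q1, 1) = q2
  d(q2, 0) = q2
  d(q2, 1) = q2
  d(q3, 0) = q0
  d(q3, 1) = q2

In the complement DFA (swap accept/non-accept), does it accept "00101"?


Trace: q0 -> q1 -> q2 -> q2 -> q2 -> q2
Final: q2
Original accept: {q2}
Complement: q2 is in original accept

No, complement rejects (original accepts)


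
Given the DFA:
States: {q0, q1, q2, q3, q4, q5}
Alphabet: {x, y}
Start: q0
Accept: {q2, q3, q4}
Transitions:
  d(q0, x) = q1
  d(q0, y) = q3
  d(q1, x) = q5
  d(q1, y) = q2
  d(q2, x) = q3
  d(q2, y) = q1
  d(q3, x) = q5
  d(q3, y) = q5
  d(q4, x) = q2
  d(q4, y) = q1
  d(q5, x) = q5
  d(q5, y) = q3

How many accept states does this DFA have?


Accept states listed: {q2, q3, q4}
Counting: q2(1) q3(2) q4(3)

3


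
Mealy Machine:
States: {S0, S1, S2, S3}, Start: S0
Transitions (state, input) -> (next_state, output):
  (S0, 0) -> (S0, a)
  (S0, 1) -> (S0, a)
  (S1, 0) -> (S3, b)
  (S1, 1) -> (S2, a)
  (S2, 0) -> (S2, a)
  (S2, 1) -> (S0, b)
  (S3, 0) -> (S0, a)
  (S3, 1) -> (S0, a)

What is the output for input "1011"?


Step-by-step:
  (S0, 1) -> (S0, a)
  (S0, 0) -> (S0, a)
  (S0, 1) -> (S0, a)
  (S0, 1) -> (S0, a)

"aaaa"
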